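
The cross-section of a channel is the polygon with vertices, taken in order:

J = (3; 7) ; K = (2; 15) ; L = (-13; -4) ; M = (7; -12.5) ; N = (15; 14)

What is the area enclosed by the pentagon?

378.5

Σ = (31) + (187) + (190.5) + (285.5) + (63) = 757
Area = |Σ|/2 = 378.5.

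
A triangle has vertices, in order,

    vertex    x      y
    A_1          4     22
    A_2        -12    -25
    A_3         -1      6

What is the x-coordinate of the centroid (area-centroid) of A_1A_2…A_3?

-3

Apply Gauss's area formula. First the cross-terms c_i = x_i·y_{i+1} − x_{i+1}·y_i:
  164, -97, -46  ⇒  2A = 21, A = 10.5.
Then Σ (x_i + x_{i+1})·c_i = -189, so x̄ = -189 / (6·10.5) = -3.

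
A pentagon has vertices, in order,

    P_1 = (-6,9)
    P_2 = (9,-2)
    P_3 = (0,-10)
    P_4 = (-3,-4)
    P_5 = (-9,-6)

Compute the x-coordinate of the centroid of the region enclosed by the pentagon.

Apply Gauss's area formula. First the cross-terms c_i = x_i·y_{i+1} − x_{i+1}·y_i:
  -69, -90, -30, -18, -117  ⇒  2A = -324, A = -162.
Then Σ (x_i + x_{i+1})·c_i = 1044, so x̄ = 1044 / (6·(-162)) = -29/27.

-29/27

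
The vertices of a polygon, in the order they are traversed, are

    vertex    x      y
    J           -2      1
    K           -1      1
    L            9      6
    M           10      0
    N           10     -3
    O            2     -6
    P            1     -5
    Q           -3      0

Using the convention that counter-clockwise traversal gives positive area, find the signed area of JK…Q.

-91

Cross-terms: -1, -15, -60, -30, -54, -4, -15, -3  ⇒  Σ = -182
Signed area = Σ/2 = -91 (negative ⇒ clockwise traversal).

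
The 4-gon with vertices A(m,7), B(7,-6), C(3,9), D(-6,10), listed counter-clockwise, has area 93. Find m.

-7

The doubled signed area Σ (x_i y_{i+1} − x_{i+1} y_i) is linear in m.
With m=0 it equals 74; the coefficient of m is -16 (from the two edges through A).
So -16·m + 74 = 2·93 = 186 ⇒ m = -7.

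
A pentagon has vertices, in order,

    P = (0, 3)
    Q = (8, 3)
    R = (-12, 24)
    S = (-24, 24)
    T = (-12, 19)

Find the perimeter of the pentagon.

|PQ| = √((8)² + (0)²) = √64 = 8
|QR| = √((-20)² + (21)²) = √841 = 29
|RS| = √((-12)² + (0)²) = √144 = 12
|ST| = √((12)² + (-5)²) = √169 = 13
|TP| = √((12)² + (-16)²) = √400 = 20
Perimeter = 8 + 29 + 12 + 13 + 20 = 82.

82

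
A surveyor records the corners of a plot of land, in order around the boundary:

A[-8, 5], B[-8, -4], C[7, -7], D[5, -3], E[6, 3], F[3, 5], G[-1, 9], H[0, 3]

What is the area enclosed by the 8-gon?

Σ = (72) + (84) + (14) + (33) + (21) + (32) + (-3) + (24) = 277
Area = |Σ|/2 = 138.5.

138.5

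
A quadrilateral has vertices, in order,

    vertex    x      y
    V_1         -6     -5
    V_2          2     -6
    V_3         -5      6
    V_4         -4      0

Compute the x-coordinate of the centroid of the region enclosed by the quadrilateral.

Apply the surveyor's formula. First the cross-terms c_i = x_i·y_{i+1} − x_{i+1}·y_i:
  46, -18, 24, 20  ⇒  2A = 72, A = 36.
Then Σ (x_i + x_{i+1})·c_i = -546, so x̄ = -546 / (6·36) = -91/36.

-91/36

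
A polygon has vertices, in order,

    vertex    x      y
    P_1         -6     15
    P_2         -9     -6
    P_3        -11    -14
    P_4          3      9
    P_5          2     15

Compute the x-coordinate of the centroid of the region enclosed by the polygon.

-406/107

Apply the shoelace formula. First the cross-terms c_i = x_i·y_{i+1} − x_{i+1}·y_i:
  171, 60, -57, 27, 120  ⇒  2A = 321, A = 160.5.
Then Σ (x_i + x_{i+1})·c_i = -3654, so x̄ = -3654 / (6·160.5) = -406/107.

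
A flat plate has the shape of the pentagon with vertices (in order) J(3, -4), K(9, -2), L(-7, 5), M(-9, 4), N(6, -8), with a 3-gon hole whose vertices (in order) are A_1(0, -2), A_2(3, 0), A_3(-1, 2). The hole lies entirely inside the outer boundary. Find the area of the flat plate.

Outer boundary:
Cross-terms: 30, 31, 17, 48, 0  ⇒  Σ = 126
Area = |Σ|/2 = 63.
Hole:
Apply the shoelace (surveyor's) formula: 2A = Σ (x_i·y_{i+1} − x_{i+1}·y_i), indices taken mod 3.
Cross-terms: 6, 6, 2  ⇒  Σ = 14
Area = |Σ|/2 = 7.
Net area = 63 − 7 = 56.

56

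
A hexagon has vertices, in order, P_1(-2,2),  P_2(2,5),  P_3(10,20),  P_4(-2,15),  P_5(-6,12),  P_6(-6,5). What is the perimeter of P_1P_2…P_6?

52

|P_1P_2| = √((4)² + (3)²) = √25 = 5
|P_2P_3| = √((8)² + (15)²) = √289 = 17
|P_3P_4| = √((-12)² + (-5)²) = √169 = 13
|P_4P_5| = √((-4)² + (-3)²) = √25 = 5
|P_5P_6| = √((0)² + (-7)²) = √49 = 7
|P_6P_1| = √((4)² + (-3)²) = √25 = 5
Perimeter = 5 + 17 + 13 + 5 + 7 + 5 = 52.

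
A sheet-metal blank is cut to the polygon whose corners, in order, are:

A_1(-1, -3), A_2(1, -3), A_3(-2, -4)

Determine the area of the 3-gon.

Apply Gauss's area formula: 2A = Σ (x_i·y_{i+1} − x_{i+1}·y_i), indices taken mod 3.
Σ = (6) + (-10) + (2) = -2
Area = |Σ|/2 = 1.

1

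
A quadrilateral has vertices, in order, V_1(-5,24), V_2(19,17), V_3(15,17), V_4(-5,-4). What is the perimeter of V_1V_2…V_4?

|V_1V_2| = √((24)² + (-7)²) = √625 = 25
|V_2V_3| = √((-4)² + (0)²) = √16 = 4
|V_3V_4| = √((-20)² + (-21)²) = √841 = 29
|V_4V_1| = √((0)² + (28)²) = √784 = 28
Perimeter = 25 + 4 + 29 + 28 = 86.

86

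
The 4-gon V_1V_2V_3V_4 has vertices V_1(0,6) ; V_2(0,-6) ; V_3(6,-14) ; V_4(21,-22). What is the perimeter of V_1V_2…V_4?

|V_1V_2| = √((0)² + (-12)²) = √144 = 12
|V_2V_3| = √((6)² + (-8)²) = √100 = 10
|V_3V_4| = √((15)² + (-8)²) = √289 = 17
|V_4V_1| = √((-21)² + (28)²) = √1225 = 35
Perimeter = 12 + 10 + 17 + 35 = 74.

74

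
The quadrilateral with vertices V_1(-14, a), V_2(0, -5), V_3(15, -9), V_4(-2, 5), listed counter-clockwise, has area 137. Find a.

-1

Write out the shoelace sum; only the two edges meeting at V_1 involve a:
2·Area = [((-2)·a − (-14)·5) + ((-14)·(-5) − 0·a)] + 132
       = -2·a + 272 = 274
⇒ a = -1.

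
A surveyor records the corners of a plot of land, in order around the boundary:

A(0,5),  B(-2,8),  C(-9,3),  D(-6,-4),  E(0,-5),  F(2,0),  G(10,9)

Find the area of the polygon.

Cross-terms: 10, 66, 54, 30, 10, 18, 50  ⇒  Σ = 238
Area = |Σ|/2 = 119.

119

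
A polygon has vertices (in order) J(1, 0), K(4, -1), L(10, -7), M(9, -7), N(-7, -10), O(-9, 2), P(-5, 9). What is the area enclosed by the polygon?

174.5

Apply Gauss's area formula: 2A = Σ (x_i·y_{i+1} − x_{i+1}·y_i), indices taken mod 7.
J→K: (1)(-1) − (4)(0) = -1
K→L: (4)(-7) − (10)(-1) = -18
L→M: (10)(-7) − (9)(-7) = -7
M→N: (9)(-10) − (-7)(-7) = -139
N→O: (-7)(2) − (-9)(-10) = -104
O→P: (-9)(9) − (-5)(2) = -71
P→J: (-5)(0) − (1)(9) = -9
Σ = -349
Area = |Σ|/2 = 174.5.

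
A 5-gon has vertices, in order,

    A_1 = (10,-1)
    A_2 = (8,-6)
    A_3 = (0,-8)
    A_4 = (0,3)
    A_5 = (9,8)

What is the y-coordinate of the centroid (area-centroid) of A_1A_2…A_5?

-85/174

Apply the shoelace (surveyor's) formula. First the cross-terms c_i = x_i·y_{i+1} − x_{i+1}·y_i:
  -52, -64, 0, -27, -89  ⇒  2A = -232, A = -116.
Then Σ (y_i + y_{i+1})·c_i = 340, so ȳ = 340 / (6·(-116)) = -85/174.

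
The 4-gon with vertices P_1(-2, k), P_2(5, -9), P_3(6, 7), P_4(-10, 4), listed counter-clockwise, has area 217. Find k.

The doubled signed area Σ (x_i y_{i+1} − x_{i+1} y_i) is linear in k.
With k=0 it equals 209; the coefficient of k is -15 (from the two edges through P_1).
So -15·k + 209 = 2·217 = 434 ⇒ k = -15.

-15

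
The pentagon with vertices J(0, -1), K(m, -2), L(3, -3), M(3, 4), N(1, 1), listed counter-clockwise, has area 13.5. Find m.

-1

Write out the shoelace sum; only the two edges meeting at K involve m:
2·Area = [(0·(-2) − m·(-1)) + (m·(-3) − 3·(-2))] + 19
       = -2·m + 25 = 27
⇒ m = -1.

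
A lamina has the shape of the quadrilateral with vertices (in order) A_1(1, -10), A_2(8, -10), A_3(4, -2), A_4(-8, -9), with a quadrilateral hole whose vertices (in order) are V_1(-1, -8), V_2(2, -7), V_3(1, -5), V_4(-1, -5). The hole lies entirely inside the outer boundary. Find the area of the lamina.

59

Outer boundary:
Cross-terms: 70, 24, -52, 89  ⇒  Σ = 131
Area = |Σ|/2 = 65.5.
Hole:
Apply the shoelace formula: 2A = Σ (x_i·y_{i+1} − x_{i+1}·y_i), indices taken mod 4.
Cross-terms: 23, -3, -10, 3  ⇒  Σ = 13
Area = |Σ|/2 = 6.5.
Net area = 65.5 − 6.5 = 59.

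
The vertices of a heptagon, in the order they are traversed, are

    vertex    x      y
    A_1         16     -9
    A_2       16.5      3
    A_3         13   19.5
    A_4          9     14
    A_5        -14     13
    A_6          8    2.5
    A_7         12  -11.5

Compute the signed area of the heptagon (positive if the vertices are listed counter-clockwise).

Cross-terms: 196.5, 282.75, 6.5, 313, -139, -122, 76  ⇒  Σ = 613.75
Signed area = Σ/2 = 306.875 (positive ⇒ counter-clockwise traversal).

306.875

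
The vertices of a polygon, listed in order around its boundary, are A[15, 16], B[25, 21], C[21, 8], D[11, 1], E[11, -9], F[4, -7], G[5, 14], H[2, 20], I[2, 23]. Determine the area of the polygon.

344

Apply the shoelace formula: 2A = Σ (x_i·y_{i+1} − x_{i+1}·y_i), indices taken mod 9.
Σ = (-85) + (-241) + (-67) + (-110) + (-41) + (91) + (72) + (6) + (-313) = -688
Area = |Σ|/2 = 344.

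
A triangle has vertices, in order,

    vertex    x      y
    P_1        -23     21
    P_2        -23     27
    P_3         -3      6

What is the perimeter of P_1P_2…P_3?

60

|P_1P_2| = √((0)² + (6)²) = √36 = 6
|P_2P_3| = √((20)² + (-21)²) = √841 = 29
|P_3P_1| = √((-20)² + (15)²) = √625 = 25
Perimeter = 6 + 29 + 25 = 60.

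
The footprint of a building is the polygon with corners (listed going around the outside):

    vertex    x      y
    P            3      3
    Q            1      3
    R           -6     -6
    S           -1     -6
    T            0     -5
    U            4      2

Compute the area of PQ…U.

39.5

Cross-terms: 6, 12, 30, 5, 20, 6  ⇒  Σ = 79
Area = |Σ|/2 = 39.5.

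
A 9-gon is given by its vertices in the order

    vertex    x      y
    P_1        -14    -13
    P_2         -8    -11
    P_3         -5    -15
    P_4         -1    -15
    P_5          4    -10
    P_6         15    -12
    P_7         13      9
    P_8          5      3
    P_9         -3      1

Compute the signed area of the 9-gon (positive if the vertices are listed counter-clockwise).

Apply the shoelace (surveyor's) formula: 2A = Σ (x_i·y_{i+1} − x_{i+1}·y_i), indices taken mod 9.
Σ = (50) + (65) + (60) + (70) + (102) + (291) + (-6) + (14) + (53) = 699
Signed area = Σ/2 = 349.5 (positive ⇒ counter-clockwise traversal).

349.5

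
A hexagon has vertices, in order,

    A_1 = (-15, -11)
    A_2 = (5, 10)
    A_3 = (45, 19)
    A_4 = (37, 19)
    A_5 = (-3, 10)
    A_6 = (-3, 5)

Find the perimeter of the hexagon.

144

|A_1A_2| = √((20)² + (21)²) = √841 = 29
|A_2A_3| = √((40)² + (9)²) = √1681 = 41
|A_3A_4| = √((-8)² + (0)²) = √64 = 8
|A_4A_5| = √((-40)² + (-9)²) = √1681 = 41
|A_5A_6| = √((0)² + (-5)²) = √25 = 5
|A_6A_1| = √((-12)² + (-16)²) = √400 = 20
Perimeter = 29 + 41 + 8 + 41 + 5 + 20 = 144.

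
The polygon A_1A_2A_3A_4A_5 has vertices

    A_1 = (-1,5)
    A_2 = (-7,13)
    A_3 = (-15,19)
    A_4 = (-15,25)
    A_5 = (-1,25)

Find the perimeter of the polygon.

|A_1A_2| = √((-6)² + (8)²) = √100 = 10
|A_2A_3| = √((-8)² + (6)²) = √100 = 10
|A_3A_4| = √((0)² + (6)²) = √36 = 6
|A_4A_5| = √((14)² + (0)²) = √196 = 14
|A_5A_1| = √((0)² + (-20)²) = √400 = 20
Perimeter = 10 + 10 + 6 + 14 + 20 = 60.

60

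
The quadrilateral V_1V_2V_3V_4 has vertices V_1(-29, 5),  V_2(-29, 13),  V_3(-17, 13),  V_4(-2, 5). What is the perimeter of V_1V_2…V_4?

|V_1V_2| = √((0)² + (8)²) = √64 = 8
|V_2V_3| = √((12)² + (0)²) = √144 = 12
|V_3V_4| = √((15)² + (-8)²) = √289 = 17
|V_4V_1| = √((-27)² + (0)²) = √729 = 27
Perimeter = 8 + 12 + 17 + 27 = 64.

64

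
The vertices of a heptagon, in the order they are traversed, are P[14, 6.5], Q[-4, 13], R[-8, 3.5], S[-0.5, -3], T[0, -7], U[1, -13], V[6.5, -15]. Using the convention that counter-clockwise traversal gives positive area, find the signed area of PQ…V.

328

Apply the surveyor's formula: 2A = Σ (x_i·y_{i+1} − x_{i+1}·y_i), indices taken mod 7.
Σ = (208) + (90) + (25.75) + (3.5) + (7) + (69.5) + (252.25) = 656
Signed area = Σ/2 = 328 (positive ⇒ counter-clockwise traversal).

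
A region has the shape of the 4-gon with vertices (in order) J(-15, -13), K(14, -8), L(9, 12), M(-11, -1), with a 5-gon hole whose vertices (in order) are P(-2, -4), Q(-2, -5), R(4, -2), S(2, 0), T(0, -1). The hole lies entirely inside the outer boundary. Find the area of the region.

Outer boundary:
Apply the surveyor's formula: 2A = Σ (x_i·y_{i+1} − x_{i+1}·y_i), indices taken mod 4.
Σ = (302) + (240) + (123) + (128) = 793
Area = |Σ|/2 = 396.5.
Hole:
Apply Gauss's area formula: 2A = Σ (x_i·y_{i+1} − x_{i+1}·y_i), indices taken mod 5.
Σ = (2) + (24) + (4) + (-2) + (-2) = 26
Area = |Σ|/2 = 13.
Net area = 396.5 − 13 = 383.5.

383.5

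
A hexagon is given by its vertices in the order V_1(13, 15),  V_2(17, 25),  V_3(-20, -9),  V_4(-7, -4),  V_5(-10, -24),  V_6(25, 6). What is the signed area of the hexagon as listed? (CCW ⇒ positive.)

Apply Gauss's area formula: 2A = Σ (x_i·y_{i+1} − x_{i+1}·y_i), indices taken mod 6.
Σ = (70) + (347) + (17) + (128) + (540) + (297) = 1399
Signed area = Σ/2 = 699.5 (positive ⇒ counter-clockwise traversal).

699.5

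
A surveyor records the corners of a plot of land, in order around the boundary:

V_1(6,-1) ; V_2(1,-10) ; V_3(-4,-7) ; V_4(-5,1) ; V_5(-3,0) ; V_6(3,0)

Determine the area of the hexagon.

Apply the shoelace (surveyor's) formula: 2A = Σ (x_i·y_{i+1} − x_{i+1}·y_i), indices taken mod 6.
Σ = (-59) + (-47) + (-39) + (3) + (0) + (-3) = -145
Area = |Σ|/2 = 72.5.

72.5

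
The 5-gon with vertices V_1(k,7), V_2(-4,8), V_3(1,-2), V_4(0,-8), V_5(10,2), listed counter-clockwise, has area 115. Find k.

Write out the shoelace sum; only the two edges meeting at V_1 involve k:
2·Area = [(10·7 − k·2) + (k·8 − (-4)·7)] + 72
       = 6·k + 170 = 230
⇒ k = 10.

10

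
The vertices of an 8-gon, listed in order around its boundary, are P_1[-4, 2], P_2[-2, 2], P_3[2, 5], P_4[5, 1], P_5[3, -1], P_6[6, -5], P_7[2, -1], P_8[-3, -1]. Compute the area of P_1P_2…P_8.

Cross-terms: -4, -14, -23, -8, -9, 4, -5, -10  ⇒  Σ = -69
Area = |Σ|/2 = 34.5.

34.5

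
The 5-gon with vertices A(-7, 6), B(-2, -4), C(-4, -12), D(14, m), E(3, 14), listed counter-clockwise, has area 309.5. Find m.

-13

The doubled signed area Σ (x_i y_{i+1} − x_{i+1} y_i) is linear in m.
With m=0 it equals 528; the coefficient of m is -7 (from the two edges through D).
So -7·m + 528 = 2·309.5 = 619 ⇒ m = -13.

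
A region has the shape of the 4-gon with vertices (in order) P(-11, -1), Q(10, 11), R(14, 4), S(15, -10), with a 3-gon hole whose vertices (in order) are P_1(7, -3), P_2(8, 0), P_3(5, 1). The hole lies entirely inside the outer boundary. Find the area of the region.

270

Outer boundary:
Apply the shoelace formula: 2A = Σ (x_i·y_{i+1} − x_{i+1}·y_i), indices taken mod 4.
Σ = (-111) + (-114) + (-200) + (-125) = -550
Area = |Σ|/2 = 275.
Hole:
Σ = (24) + (8) + (-22) = 10
Area = |Σ|/2 = 5.
Net area = 275 − 5 = 270.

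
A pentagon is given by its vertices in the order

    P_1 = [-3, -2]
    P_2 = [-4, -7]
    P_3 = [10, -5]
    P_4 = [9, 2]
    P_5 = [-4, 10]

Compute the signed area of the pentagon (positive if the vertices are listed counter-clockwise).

152

Cross-terms: 13, 90, 65, 98, 38  ⇒  Σ = 304
Signed area = Σ/2 = 152 (positive ⇒ counter-clockwise traversal).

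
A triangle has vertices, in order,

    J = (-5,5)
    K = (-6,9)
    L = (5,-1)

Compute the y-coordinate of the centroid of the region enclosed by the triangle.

13/3

Apply the shoelace (surveyor's) formula. First the cross-terms c_i = x_i·y_{i+1} − x_{i+1}·y_i:
  -15, -39, 20  ⇒  2A = -34, A = -17.
Then Σ (y_i + y_{i+1})·c_i = -442, so ȳ = -442 / (6·(-17)) = 13/3.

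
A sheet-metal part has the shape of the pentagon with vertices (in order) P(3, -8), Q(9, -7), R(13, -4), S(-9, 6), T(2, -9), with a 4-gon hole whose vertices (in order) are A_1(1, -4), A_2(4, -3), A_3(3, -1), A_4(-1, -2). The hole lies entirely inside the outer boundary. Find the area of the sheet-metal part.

105.5

Outer boundary:
P→Q: (3)(-7) − (9)(-8) = 51
Q→R: (9)(-4) − (13)(-7) = 55
R→S: (13)(6) − (-9)(-4) = 42
S→T: (-9)(-9) − (2)(6) = 69
T→P: (2)(-8) − (3)(-9) = 11
Σ = 228
Area = |Σ|/2 = 114.
Hole:
Σ = (13) + (5) + (-7) + (6) = 17
Area = |Σ|/2 = 8.5.
Net area = 114 − 8.5 = 105.5.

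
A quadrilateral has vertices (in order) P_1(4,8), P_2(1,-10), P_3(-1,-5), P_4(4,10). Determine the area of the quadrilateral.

30.5

Apply the shoelace (surveyor's) formula: 2A = Σ (x_i·y_{i+1} − x_{i+1}·y_i), indices taken mod 4.
Σ = (-48) + (-15) + (10) + (-8) = -61
Area = |Σ|/2 = 30.5.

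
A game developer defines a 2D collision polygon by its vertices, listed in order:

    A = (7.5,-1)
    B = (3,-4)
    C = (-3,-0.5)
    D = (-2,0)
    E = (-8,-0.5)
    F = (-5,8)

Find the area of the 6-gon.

81

Apply the surveyor's formula: 2A = Σ (x_i·y_{i+1} − x_{i+1}·y_i), indices taken mod 6.
Σ = (-27) + (-13.5) + (-1) + (1) + (-66.5) + (-55) = -162
Area = |Σ|/2 = 81.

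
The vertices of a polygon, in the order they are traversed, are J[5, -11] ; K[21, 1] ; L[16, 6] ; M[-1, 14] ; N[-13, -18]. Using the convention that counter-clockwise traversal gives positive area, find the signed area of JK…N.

504.5

Apply the shoelace formula: 2A = Σ (x_i·y_{i+1} − x_{i+1}·y_i), indices taken mod 5.
J→K: (5)(1) − (21)(-11) = 236
K→L: (21)(6) − (16)(1) = 110
L→M: (16)(14) − (-1)(6) = 230
M→N: (-1)(-18) − (-13)(14) = 200
N→J: (-13)(-11) − (5)(-18) = 233
Σ = 1009
Signed area = Σ/2 = 504.5 (positive ⇒ counter-clockwise traversal).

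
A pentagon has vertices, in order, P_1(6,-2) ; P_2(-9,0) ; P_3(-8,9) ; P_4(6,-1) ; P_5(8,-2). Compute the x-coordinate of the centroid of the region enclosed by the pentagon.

Apply the shoelace (surveyor's) formula. First the cross-terms c_i = x_i·y_{i+1} − x_{i+1}·y_i:
  -18, -81, -46, -4, -4  ⇒  2A = -153, A = -76.5.
Then Σ (x_i + x_{i+1})·c_i = 1411, so x̄ = 1411 / (6·(-76.5)) = -83/27.

-83/27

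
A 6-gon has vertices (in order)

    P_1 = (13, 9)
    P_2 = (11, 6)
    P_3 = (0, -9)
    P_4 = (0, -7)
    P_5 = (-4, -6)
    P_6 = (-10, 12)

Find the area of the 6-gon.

Cross-terms: -21, -99, 0, -28, -108, -246  ⇒  Σ = -502
Area = |Σ|/2 = 251.

251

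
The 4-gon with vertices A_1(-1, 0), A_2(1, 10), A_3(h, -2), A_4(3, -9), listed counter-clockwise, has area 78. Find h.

Write out the shoelace sum; only the two edges meeting at A_3 involve h:
2·Area = [(1·(-2) − h·10) + (h·(-9) − 3·(-2))] + -19
       = -19·h + -15 = 156
⇒ h = -9.

-9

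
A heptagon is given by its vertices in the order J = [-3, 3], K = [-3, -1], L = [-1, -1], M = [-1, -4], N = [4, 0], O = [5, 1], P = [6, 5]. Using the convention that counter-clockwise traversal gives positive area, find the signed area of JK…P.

44.5

Apply Gauss's area formula: 2A = Σ (x_i·y_{i+1} − x_{i+1}·y_i), indices taken mod 7.
Σ = (12) + (2) + (3) + (16) + (4) + (19) + (33) = 89
Signed area = Σ/2 = 44.5 (positive ⇒ counter-clockwise traversal).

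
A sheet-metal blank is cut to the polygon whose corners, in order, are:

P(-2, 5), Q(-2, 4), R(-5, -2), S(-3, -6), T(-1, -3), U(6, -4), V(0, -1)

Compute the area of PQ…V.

P→Q: (-2)(4) − (-2)(5) = 2
Q→R: (-2)(-2) − (-5)(4) = 24
R→S: (-5)(-6) − (-3)(-2) = 24
S→T: (-3)(-3) − (-1)(-6) = 3
T→U: (-1)(-4) − (6)(-3) = 22
U→V: (6)(-1) − (0)(-4) = -6
V→P: (0)(5) − (-2)(-1) = -2
Σ = 67
Area = |Σ|/2 = 33.5.

33.5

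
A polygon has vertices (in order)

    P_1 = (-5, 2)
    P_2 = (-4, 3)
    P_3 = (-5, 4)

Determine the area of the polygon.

P_1→P_2: (-5)(3) − (-4)(2) = -7
P_2→P_3: (-4)(4) − (-5)(3) = -1
P_3→P_1: (-5)(2) − (-5)(4) = 10
Σ = 2
Area = |Σ|/2 = 1.

1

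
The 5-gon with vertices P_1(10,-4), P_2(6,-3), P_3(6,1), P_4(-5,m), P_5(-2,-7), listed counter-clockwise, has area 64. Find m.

-1

Write out the shoelace sum; only the two edges meeting at P_4 involve m:
2·Area = [(6·m − (-5)·1) + ((-5)·(-7) − (-2)·m)] + 96
       = 8·m + 136 = 128
⇒ m = -1.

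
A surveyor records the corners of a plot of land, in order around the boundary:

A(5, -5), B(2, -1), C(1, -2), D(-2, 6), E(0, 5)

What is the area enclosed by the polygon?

15.5

Apply the surveyor's formula: 2A = Σ (x_i·y_{i+1} − x_{i+1}·y_i), indices taken mod 5.
A→B: (5)(-1) − (2)(-5) = 5
B→C: (2)(-2) − (1)(-1) = -3
C→D: (1)(6) − (-2)(-2) = 2
D→E: (-2)(5) − (0)(6) = -10
E→A: (0)(-5) − (5)(5) = -25
Σ = -31
Area = |Σ|/2 = 15.5.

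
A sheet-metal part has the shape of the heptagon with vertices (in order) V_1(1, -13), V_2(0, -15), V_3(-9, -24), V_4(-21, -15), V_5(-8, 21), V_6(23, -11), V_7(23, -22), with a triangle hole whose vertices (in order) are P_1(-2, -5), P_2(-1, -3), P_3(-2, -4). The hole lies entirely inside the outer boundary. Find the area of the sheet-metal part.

1002

Outer boundary:
Apply the shoelace (surveyor's) formula: 2A = Σ (x_i·y_{i+1} − x_{i+1}·y_i), indices taken mod 7.
Σ = (-15) + (-135) + (-369) + (-561) + (-395) + (-253) + (-277) = -2005
Area = |Σ|/2 = 1002.5.
Hole:
Apply Gauss's area formula: 2A = Σ (x_i·y_{i+1} − x_{i+1}·y_i), indices taken mod 3.
P_1→P_2: (-2)(-3) − (-1)(-5) = 1
P_2→P_3: (-1)(-4) − (-2)(-3) = -2
P_3→P_1: (-2)(-5) − (-2)(-4) = 2
Σ = 1
Area = |Σ|/2 = 0.5.
Net area = 1002.5 − 0.5 = 1002.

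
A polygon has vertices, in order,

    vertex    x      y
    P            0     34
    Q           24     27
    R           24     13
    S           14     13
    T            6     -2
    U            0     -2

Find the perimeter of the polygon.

|PQ| = √((24)² + (-7)²) = √625 = 25
|QR| = √((0)² + (-14)²) = √196 = 14
|RS| = √((-10)² + (0)²) = √100 = 10
|ST| = √((-8)² + (-15)²) = √289 = 17
|TU| = √((-6)² + (0)²) = √36 = 6
|UP| = √((0)² + (36)²) = √1296 = 36
Perimeter = 25 + 14 + 10 + 17 + 6 + 36 = 108.

108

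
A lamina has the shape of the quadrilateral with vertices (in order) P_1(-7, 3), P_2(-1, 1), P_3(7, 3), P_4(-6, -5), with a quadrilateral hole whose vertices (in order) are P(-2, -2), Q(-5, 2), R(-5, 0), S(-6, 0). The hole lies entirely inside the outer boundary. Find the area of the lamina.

38

Outer boundary:
Σ = (-4) + (-10) + (-17) + (-53) = -84
Area = |Σ|/2 = 42.
Hole:
Apply Gauss's area formula: 2A = Σ (x_i·y_{i+1} − x_{i+1}·y_i), indices taken mod 4.
P→Q: (-2)(2) − (-5)(-2) = -14
Q→R: (-5)(0) − (-5)(2) = 10
R→S: (-5)(0) − (-6)(0) = 0
S→P: (-6)(-2) − (-2)(0) = 12
Σ = 8
Area = |Σ|/2 = 4.
Net area = 42 − 4 = 38.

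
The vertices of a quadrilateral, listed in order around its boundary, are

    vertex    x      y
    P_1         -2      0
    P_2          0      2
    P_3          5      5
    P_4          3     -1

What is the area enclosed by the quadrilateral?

18

Apply the shoelace formula: 2A = Σ (x_i·y_{i+1} − x_{i+1}·y_i), indices taken mod 4.
P_1→P_2: (-2)(2) − (0)(0) = -4
P_2→P_3: (0)(5) − (5)(2) = -10
P_3→P_4: (5)(-1) − (3)(5) = -20
P_4→P_1: (3)(0) − (-2)(-1) = -2
Σ = -36
Area = |Σ|/2 = 18.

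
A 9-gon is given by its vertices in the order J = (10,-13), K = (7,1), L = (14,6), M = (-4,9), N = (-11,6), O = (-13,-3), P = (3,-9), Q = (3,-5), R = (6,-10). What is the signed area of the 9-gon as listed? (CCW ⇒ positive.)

312.5

Apply the shoelace formula: 2A = Σ (x_i·y_{i+1} − x_{i+1}·y_i), indices taken mod 9.
J→K: (10)(1) − (7)(-13) = 101
K→L: (7)(6) − (14)(1) = 28
L→M: (14)(9) − (-4)(6) = 150
M→N: (-4)(6) − (-11)(9) = 75
N→O: (-11)(-3) − (-13)(6) = 111
O→P: (-13)(-9) − (3)(-3) = 126
P→Q: (3)(-5) − (3)(-9) = 12
Q→R: (3)(-10) − (6)(-5) = 0
R→J: (6)(-13) − (10)(-10) = 22
Σ = 625
Signed area = Σ/2 = 312.5 (positive ⇒ counter-clockwise traversal).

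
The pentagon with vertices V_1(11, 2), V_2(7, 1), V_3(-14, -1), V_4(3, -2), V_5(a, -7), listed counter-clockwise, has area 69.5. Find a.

Write out the shoelace sum; only the two edges meeting at V_5 involve a:
2·Area = [(3·(-7) − a·(-2)) + (a·2 − 11·(-7))] + 35
       = 4·a + 91 = 139
⇒ a = 12.

12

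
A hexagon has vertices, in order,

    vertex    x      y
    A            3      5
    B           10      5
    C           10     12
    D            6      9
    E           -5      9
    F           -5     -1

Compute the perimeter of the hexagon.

50

|AB| = √((7)² + (0)²) = √49 = 7
|BC| = √((0)² + (7)²) = √49 = 7
|CD| = √((-4)² + (-3)²) = √25 = 5
|DE| = √((-11)² + (0)²) = √121 = 11
|EF| = √((0)² + (-10)²) = √100 = 10
|FA| = √((8)² + (6)²) = √100 = 10
Perimeter = 7 + 7 + 5 + 11 + 10 + 10 = 50.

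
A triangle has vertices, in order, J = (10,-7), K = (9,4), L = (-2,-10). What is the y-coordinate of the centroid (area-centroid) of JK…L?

-13/3

Apply the shoelace formula. First the cross-terms c_i = x_i·y_{i+1} − x_{i+1}·y_i:
  103, -82, 114  ⇒  2A = 135, A = 67.5.
Then Σ (y_i + y_{i+1})·c_i = -1755, so ȳ = -1755 / (6·67.5) = -13/3.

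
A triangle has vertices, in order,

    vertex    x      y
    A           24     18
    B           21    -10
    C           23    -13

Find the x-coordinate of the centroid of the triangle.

68/3

Apply the shoelace (surveyor's) formula. First the cross-terms c_i = x_i·y_{i+1} − x_{i+1}·y_i:
  -618, -43, 726  ⇒  2A = 65, A = 32.5.
Then Σ (x_i + x_{i+1})·c_i = 4420, so x̄ = 4420 / (6·32.5) = 68/3.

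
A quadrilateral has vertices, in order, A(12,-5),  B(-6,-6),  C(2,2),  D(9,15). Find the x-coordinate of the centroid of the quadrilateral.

347/63

Apply the shoelace (surveyor's) formula. First the cross-terms c_i = x_i·y_{i+1} − x_{i+1}·y_i:
  -102, 0, 12, -225  ⇒  2A = -315, A = -157.5.
Then Σ (x_i + x_{i+1})·c_i = -5205, so x̄ = -5205 / (6·(-157.5)) = 347/63.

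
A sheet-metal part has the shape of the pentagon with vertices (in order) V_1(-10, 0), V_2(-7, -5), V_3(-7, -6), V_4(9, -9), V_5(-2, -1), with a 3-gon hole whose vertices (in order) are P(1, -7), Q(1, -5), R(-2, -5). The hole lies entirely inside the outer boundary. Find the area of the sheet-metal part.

Outer boundary:
Cross-terms: 50, 7, 117, -27, -10  ⇒  Σ = 137
Area = |Σ|/2 = 68.5.
Hole:
Σ = (2) + (-15) + (19) = 6
Area = |Σ|/2 = 3.
Net area = 68.5 − 3 = 65.5.

65.5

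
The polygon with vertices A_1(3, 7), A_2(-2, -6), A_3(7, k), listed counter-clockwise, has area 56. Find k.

The doubled signed area Σ (x_i y_{i+1} − x_{i+1} y_i) is linear in k.
With k=0 it equals 87; the coefficient of k is -5 (from the two edges through A_3).
So -5·k + 87 = 2·56 = 112 ⇒ k = -5.

-5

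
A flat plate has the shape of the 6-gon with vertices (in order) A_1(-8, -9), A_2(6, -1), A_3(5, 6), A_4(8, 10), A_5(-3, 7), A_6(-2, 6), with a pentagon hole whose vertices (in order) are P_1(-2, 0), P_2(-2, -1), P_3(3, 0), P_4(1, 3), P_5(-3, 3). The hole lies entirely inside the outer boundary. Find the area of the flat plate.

110.5

Outer boundary:
Σ = (62) + (41) + (2) + (86) + (-4) + (66) = 253
Area = |Σ|/2 = 126.5.
Hole:
Σ = (2) + (3) + (9) + (12) + (6) = 32
Area = |Σ|/2 = 16.
Net area = 126.5 − 16 = 110.5.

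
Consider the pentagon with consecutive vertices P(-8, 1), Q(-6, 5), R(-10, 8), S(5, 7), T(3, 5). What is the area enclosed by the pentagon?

47.5

P→Q: (-8)(5) − (-6)(1) = -34
Q→R: (-6)(8) − (-10)(5) = 2
R→S: (-10)(7) − (5)(8) = -110
S→T: (5)(5) − (3)(7) = 4
T→P: (3)(1) − (-8)(5) = 43
Σ = -95
Area = |Σ|/2 = 47.5.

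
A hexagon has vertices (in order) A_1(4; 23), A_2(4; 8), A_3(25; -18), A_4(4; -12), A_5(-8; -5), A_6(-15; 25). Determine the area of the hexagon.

Apply the shoelace (surveyor's) formula: 2A = Σ (x_i·y_{i+1} − x_{i+1}·y_i), indices taken mod 6.
Cross-terms: -60, -272, -228, -116, -275, -445  ⇒  Σ = -1396
Area = |Σ|/2 = 698.

698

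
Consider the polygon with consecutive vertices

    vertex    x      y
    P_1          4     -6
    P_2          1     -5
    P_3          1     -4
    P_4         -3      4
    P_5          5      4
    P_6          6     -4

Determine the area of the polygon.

58.5

Cross-terms: -14, 1, -8, -32, -44, -20  ⇒  Σ = -117
Area = |Σ|/2 = 58.5.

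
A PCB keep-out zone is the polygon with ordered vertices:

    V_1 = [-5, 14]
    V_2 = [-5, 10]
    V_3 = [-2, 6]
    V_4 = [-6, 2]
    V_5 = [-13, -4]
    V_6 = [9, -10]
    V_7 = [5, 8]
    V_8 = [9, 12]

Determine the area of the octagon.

277

Cross-terms: 20, -10, 32, 50, 166, 122, -12, 186  ⇒  Σ = 554
Area = |Σ|/2 = 277.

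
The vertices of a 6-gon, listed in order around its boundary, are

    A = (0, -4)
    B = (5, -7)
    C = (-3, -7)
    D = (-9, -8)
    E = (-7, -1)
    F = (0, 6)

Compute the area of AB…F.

Apply the shoelace formula: 2A = Σ (x_i·y_{i+1} − x_{i+1}·y_i), indices taken mod 6.
Σ = (20) + (-56) + (-39) + (-47) + (-42) + (0) = -164
Area = |Σ|/2 = 82.

82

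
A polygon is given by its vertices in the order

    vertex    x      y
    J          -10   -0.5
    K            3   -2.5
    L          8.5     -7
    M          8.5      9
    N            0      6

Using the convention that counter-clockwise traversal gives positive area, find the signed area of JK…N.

136.875

J→K: (-10)(-2.5) − (3)(-0.5) = 26.5
K→L: (3)(-7) − (8.5)(-2.5) = 0.25
L→M: (8.5)(9) − (8.5)(-7) = 136
M→N: (8.5)(6) − (0)(9) = 51
N→J: (0)(-0.5) − (-10)(6) = 60
Σ = 273.75
Signed area = Σ/2 = 136.875 (positive ⇒ counter-clockwise traversal).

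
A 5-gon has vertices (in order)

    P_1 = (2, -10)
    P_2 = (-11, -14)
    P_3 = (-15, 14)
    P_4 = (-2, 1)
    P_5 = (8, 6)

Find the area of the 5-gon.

P_1→P_2: (2)(-14) − (-11)(-10) = -138
P_2→P_3: (-11)(14) − (-15)(-14) = -364
P_3→P_4: (-15)(1) − (-2)(14) = 13
P_4→P_5: (-2)(6) − (8)(1) = -20
P_5→P_1: (8)(-10) − (2)(6) = -92
Σ = -601
Area = |Σ|/2 = 300.5.

300.5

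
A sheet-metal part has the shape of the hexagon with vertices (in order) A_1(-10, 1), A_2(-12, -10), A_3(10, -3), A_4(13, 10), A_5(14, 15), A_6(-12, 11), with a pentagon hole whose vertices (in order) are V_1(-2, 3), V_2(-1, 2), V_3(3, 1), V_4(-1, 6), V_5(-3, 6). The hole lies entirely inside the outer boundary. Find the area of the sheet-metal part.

424

Outer boundary:
Apply Gauss's area formula: 2A = Σ (x_i·y_{i+1} − x_{i+1}·y_i), indices taken mod 6.
A_1→A_2: (-10)(-10) − (-12)(1) = 112
A_2→A_3: (-12)(-3) − (10)(-10) = 136
A_3→A_4: (10)(10) − (13)(-3) = 139
A_4→A_5: (13)(15) − (14)(10) = 55
A_5→A_6: (14)(11) − (-12)(15) = 334
A_6→A_1: (-12)(1) − (-10)(11) = 98
Σ = 874
Area = |Σ|/2 = 437.
Hole:
V_1→V_2: (-2)(2) − (-1)(3) = -1
V_2→V_3: (-1)(1) − (3)(2) = -7
V_3→V_4: (3)(6) − (-1)(1) = 19
V_4→V_5: (-1)(6) − (-3)(6) = 12
V_5→V_1: (-3)(3) − (-2)(6) = 3
Σ = 26
Area = |Σ|/2 = 13.
Net area = 437 − 13 = 424.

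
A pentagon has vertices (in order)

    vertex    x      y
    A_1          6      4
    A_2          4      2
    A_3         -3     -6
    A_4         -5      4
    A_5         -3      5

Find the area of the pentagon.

Σ = (-4) + (-18) + (-42) + (-13) + (-42) = -119
Area = |Σ|/2 = 59.5.

59.5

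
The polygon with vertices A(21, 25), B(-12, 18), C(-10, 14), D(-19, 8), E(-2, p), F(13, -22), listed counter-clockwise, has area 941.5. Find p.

-5

The doubled signed area Σ (x_i y_{i+1} − x_{i+1} y_i) is linear in p.
With p=0 it equals 1723; the coefficient of p is -32 (from the two edges through E).
So -32·p + 1723 = 2·941.5 = 1883 ⇒ p = -5.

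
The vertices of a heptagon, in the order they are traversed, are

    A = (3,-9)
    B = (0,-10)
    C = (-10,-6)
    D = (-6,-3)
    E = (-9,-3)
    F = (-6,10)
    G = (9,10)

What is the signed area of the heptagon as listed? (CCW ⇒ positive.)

Apply the shoelace (surveyor's) formula: 2A = Σ (x_i·y_{i+1} − x_{i+1}·y_i), indices taken mod 7.
Cross-terms: -30, -100, -6, -9, -108, -150, -111  ⇒  Σ = -514
Signed area = Σ/2 = -257 (negative ⇒ clockwise traversal).

-257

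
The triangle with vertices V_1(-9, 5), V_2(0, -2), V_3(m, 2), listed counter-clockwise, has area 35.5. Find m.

5

The doubled signed area Σ (x_i y_{i+1} − x_{i+1} y_i) is linear in m.
With m=0 it equals 36; the coefficient of m is 7 (from the two edges through V_3).
So 7·m + 36 = 2·35.5 = 71 ⇒ m = 5.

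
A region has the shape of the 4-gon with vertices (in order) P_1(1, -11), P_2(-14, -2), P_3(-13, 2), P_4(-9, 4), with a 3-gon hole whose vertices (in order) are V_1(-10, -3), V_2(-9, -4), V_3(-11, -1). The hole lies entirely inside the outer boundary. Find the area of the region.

74

Outer boundary:
P_1→P_2: (1)(-2) − (-14)(-11) = -156
P_2→P_3: (-14)(2) − (-13)(-2) = -54
P_3→P_4: (-13)(4) − (-9)(2) = -34
P_4→P_1: (-9)(-11) − (1)(4) = 95
Σ = -149
Area = |Σ|/2 = 74.5.
Hole:
Σ = (13) + (-35) + (23) = 1
Area = |Σ|/2 = 0.5.
Net area = 74.5 − 0.5 = 74.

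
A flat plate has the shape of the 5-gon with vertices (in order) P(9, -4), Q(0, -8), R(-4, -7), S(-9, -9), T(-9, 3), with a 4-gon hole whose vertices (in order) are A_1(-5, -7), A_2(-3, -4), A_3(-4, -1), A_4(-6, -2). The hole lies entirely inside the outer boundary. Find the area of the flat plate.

Outer boundary:
Apply the shoelace formula: 2A = Σ (x_i·y_{i+1} − x_{i+1}·y_i), indices taken mod 5.
Cross-terms: -72, -32, -27, -108, 9  ⇒  Σ = -230
Area = |Σ|/2 = 115.
Hole:
Apply the shoelace (surveyor's) formula: 2A = Σ (x_i·y_{i+1} − x_{i+1}·y_i), indices taken mod 4.
Σ = (-1) + (-13) + (2) + (32) = 20
Area = |Σ|/2 = 10.
Net area = 115 − 10 = 105.

105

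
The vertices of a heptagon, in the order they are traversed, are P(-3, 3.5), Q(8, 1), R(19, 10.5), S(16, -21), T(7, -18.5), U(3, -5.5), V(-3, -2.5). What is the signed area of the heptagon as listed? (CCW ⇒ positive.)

Apply the shoelace formula: 2A = Σ (x_i·y_{i+1} − x_{i+1}·y_i), indices taken mod 7.
Cross-terms: -31, 65, -567, -149, 17, -24, -18  ⇒  Σ = -707
Signed area = Σ/2 = -353.5 (negative ⇒ clockwise traversal).

-353.5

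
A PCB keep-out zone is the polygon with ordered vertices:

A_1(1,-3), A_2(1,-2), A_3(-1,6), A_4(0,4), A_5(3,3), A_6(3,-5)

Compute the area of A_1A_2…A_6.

A_1→A_2: (1)(-2) − (1)(-3) = 1
A_2→A_3: (1)(6) − (-1)(-2) = 4
A_3→A_4: (-1)(4) − (0)(6) = -4
A_4→A_5: (0)(3) − (3)(4) = -12
A_5→A_6: (3)(-5) − (3)(3) = -24
A_6→A_1: (3)(-3) − (1)(-5) = -4
Σ = -39
Area = |Σ|/2 = 19.5.

19.5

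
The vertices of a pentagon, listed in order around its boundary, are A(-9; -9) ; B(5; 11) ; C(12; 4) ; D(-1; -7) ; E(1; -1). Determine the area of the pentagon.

128

Cross-terms: -54, -112, -80, 8, -18  ⇒  Σ = -256
Area = |Σ|/2 = 128.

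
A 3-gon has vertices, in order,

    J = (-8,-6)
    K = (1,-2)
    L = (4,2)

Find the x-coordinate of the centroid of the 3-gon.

Apply the surveyor's formula. First the cross-terms c_i = x_i·y_{i+1} − x_{i+1}·y_i:
  22, 10, -8  ⇒  2A = 24, A = 12.
Then Σ (x_i + x_{i+1})·c_i = -72, so x̄ = -72 / (6·12) = -1.

-1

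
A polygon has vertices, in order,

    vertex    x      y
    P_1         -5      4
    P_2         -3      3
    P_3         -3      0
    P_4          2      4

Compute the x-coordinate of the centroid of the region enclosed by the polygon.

Apply the shoelace (surveyor's) formula. First the cross-terms c_i = x_i·y_{i+1} − x_{i+1}·y_i:
  -3, 9, -12, 28  ⇒  2A = 22, A = 11.
Then Σ (x_i + x_{i+1})·c_i = -102, so x̄ = -102 / (6·11) = -17/11.

-17/11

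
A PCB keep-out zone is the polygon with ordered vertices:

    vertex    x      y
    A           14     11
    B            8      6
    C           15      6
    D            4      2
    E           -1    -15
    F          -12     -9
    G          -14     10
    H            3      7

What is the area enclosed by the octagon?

Cross-terms: -4, -42, 6, -58, -171, -246, -128, -65  ⇒  Σ = -708
Area = |Σ|/2 = 354.

354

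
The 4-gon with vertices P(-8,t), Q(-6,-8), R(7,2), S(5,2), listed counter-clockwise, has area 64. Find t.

0

The doubled signed area Σ (x_i y_{i+1} − x_{i+1} y_i) is linear in t.
With t=0 it equals 128; the coefficient of t is 11 (from the two edges through P).
So 11·t + 128 = 2·64 = 128 ⇒ t = 0.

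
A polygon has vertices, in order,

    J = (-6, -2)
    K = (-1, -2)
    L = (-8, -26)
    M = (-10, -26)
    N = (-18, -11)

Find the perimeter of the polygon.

64

|JK| = √((5)² + (0)²) = √25 = 5
|KL| = √((-7)² + (-24)²) = √625 = 25
|LM| = √((-2)² + (0)²) = √4 = 2
|MN| = √((-8)² + (15)²) = √289 = 17
|NJ| = √((12)² + (9)²) = √225 = 15
Perimeter = 5 + 25 + 2 + 17 + 15 = 64.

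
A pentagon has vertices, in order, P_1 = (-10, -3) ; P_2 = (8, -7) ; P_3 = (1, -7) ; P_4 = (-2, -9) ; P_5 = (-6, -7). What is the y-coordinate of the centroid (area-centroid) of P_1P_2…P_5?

-91/15

Apply the surveyor's formula. First the cross-terms c_i = x_i·y_{i+1} − x_{i+1}·y_i:
  94, -49, -23, -40, -52  ⇒  2A = -70, A = -35.
Then Σ (y_i + y_{i+1})·c_i = 1274, so ȳ = 1274 / (6·(-35)) = -91/15.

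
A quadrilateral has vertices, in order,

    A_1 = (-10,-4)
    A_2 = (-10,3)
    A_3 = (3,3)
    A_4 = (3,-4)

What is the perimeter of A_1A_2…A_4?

|A_1A_2| = √((0)² + (7)²) = √49 = 7
|A_2A_3| = √((13)² + (0)²) = √169 = 13
|A_3A_4| = √((0)² + (-7)²) = √49 = 7
|A_4A_1| = √((-13)² + (0)²) = √169 = 13
Perimeter = 7 + 13 + 7 + 13 = 40.

40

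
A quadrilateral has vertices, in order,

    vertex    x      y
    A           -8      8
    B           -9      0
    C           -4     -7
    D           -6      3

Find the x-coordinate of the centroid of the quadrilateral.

-389/57

Apply the shoelace (surveyor's) formula. First the cross-terms c_i = x_i·y_{i+1} − x_{i+1}·y_i:
  72, 63, -54, -24  ⇒  2A = 57, A = 28.5.
Then Σ (x_i + x_{i+1})·c_i = -1167, so x̄ = -1167 / (6·28.5) = -389/57.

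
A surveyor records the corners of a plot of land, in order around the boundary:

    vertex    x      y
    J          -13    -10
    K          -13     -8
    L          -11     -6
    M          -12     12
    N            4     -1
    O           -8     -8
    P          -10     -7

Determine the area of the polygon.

165.5

Apply the shoelace (surveyor's) formula: 2A = Σ (x_i·y_{i+1} − x_{i+1}·y_i), indices taken mod 7.
Σ = (-26) + (-10) + (-204) + (-36) + (-40) + (-24) + (9) = -331
Area = |Σ|/2 = 165.5.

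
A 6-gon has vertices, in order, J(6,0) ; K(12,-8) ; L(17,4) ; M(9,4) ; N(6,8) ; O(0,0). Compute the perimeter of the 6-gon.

52

|JK| = √((6)² + (-8)²) = √100 = 10
|KL| = √((5)² + (12)²) = √169 = 13
|LM| = √((-8)² + (0)²) = √64 = 8
|MN| = √((-3)² + (4)²) = √25 = 5
|NO| = √((-6)² + (-8)²) = √100 = 10
|OJ| = √((6)² + (0)²) = √36 = 6
Perimeter = 10 + 13 + 8 + 5 + 10 + 6 = 52.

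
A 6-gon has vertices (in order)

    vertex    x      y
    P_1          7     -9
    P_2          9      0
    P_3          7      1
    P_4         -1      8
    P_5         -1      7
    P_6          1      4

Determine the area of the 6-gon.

Σ = (81) + (9) + (57) + (1) + (-11) + (-37) = 100
Area = |Σ|/2 = 50.

50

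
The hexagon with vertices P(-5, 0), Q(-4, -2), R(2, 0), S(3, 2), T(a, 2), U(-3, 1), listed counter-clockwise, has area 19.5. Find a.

-4

Write out the shoelace sum; only the two edges meeting at T involve a:
2·Area = [(3·2 − a·2) + (a·1 − (-3)·2)] + 23
       = -1·a + 35 = 39
⇒ a = -4.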